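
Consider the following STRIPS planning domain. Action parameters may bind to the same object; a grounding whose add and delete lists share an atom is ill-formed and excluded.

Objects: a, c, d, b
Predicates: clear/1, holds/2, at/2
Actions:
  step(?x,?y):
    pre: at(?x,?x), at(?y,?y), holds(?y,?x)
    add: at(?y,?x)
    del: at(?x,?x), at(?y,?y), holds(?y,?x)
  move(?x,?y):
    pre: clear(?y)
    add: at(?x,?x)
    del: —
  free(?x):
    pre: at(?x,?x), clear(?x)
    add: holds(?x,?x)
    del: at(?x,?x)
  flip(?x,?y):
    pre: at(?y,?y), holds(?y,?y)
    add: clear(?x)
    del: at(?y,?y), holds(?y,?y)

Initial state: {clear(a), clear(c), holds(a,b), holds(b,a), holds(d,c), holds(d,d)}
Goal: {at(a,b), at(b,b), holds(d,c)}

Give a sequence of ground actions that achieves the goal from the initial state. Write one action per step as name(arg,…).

move(a,a); move(b,a); step(b,a); move(b,a)

1. move(a,a)  →  {at(a,a), clear(a), clear(c), holds(a,b), holds(b,a), holds(d,c), holds(d,d)}
2. move(b,a)  →  {at(a,a), at(b,b), clear(a), clear(c), holds(a,b), holds(b,a), holds(d,c), holds(d,d)}
3. step(b,a)  →  {at(a,b), clear(a), clear(c), holds(b,a), holds(d,c), holds(d,d)}
4. move(b,a)  →  {at(a,b), at(b,b), clear(a), clear(c), holds(b,a), holds(d,c), holds(d,d)}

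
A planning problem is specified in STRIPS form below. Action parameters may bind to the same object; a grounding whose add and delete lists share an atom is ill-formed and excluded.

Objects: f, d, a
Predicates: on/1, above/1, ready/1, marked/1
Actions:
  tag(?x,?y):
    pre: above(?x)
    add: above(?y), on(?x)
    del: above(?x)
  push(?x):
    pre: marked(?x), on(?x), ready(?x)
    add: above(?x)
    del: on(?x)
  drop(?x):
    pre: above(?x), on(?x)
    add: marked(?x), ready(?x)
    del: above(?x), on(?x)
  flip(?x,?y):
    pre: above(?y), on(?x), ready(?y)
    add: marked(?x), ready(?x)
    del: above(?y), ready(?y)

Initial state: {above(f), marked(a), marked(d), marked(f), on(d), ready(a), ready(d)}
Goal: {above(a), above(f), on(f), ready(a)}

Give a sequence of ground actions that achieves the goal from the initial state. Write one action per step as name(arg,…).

1. tag(f,a)  →  {above(a), marked(a), marked(d), marked(f), on(d), on(f), ready(a), ready(d)}
2. tag(a,f)  →  {above(f), marked(a), marked(d), marked(f), on(a), on(d), on(f), ready(a), ready(d)}
3. push(a)  →  {above(a), above(f), marked(a), marked(d), marked(f), on(d), on(f), ready(a), ready(d)}

tag(f,a); tag(a,f); push(a)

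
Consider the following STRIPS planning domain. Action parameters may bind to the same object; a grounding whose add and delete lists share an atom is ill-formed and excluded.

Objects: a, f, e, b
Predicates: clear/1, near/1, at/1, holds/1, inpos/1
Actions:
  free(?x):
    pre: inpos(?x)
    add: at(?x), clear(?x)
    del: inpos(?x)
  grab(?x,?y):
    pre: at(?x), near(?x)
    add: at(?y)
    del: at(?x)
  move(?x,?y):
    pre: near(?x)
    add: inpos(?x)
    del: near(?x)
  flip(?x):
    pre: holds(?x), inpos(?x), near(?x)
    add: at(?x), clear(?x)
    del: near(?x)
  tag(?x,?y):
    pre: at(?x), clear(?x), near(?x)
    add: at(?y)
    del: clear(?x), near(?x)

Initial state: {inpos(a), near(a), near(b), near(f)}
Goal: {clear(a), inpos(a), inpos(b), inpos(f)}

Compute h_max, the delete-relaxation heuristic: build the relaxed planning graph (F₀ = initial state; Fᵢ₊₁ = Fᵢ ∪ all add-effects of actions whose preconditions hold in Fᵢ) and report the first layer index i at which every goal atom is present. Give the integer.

F0 = init (4 atoms)
F1 = F0 ∪ {at(a), clear(a), inpos(b), inpos(f)}  (8 atoms)
goal ⊆ F1  ⇒  h_max = 1

1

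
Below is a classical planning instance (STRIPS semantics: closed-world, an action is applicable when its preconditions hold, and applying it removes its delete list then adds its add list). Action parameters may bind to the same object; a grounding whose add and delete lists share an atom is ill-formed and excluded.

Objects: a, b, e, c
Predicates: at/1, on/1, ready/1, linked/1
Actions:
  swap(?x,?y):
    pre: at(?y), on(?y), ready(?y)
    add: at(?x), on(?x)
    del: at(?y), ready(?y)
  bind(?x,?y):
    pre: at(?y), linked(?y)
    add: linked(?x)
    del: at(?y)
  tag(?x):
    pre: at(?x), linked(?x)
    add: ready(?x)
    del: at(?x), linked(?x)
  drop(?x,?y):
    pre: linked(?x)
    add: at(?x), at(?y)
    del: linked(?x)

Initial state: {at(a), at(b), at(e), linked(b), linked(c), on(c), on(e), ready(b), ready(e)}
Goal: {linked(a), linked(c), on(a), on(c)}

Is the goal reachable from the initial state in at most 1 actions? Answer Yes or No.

No

1. swap(a,e)  →  {at(a), at(b), linked(b), linked(c), on(a), on(c), on(e), ready(b)}
2. bind(a,b)  →  {at(a), linked(a), linked(b), linked(c), on(a), on(c), on(e), ready(b)}
optimal plan length = 2; 2 > 1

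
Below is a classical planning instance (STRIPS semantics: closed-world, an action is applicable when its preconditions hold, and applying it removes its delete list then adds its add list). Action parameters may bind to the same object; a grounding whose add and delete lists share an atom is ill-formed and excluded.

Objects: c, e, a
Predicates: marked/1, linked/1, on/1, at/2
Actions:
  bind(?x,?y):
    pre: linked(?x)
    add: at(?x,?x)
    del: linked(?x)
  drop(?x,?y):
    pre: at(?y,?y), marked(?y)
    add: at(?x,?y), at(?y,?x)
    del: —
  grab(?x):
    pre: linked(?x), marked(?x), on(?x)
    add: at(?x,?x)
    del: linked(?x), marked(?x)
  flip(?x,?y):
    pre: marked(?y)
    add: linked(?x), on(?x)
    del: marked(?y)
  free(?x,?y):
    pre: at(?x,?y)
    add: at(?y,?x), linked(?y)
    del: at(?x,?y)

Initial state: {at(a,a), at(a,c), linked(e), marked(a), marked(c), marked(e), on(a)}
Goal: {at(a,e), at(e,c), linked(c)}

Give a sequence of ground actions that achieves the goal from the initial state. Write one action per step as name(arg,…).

1. bind(e,c)  →  {at(a,a), at(a,c), at(e,e), marked(a), marked(c), marked(e), on(a)}
2. drop(c,e)  →  {at(a,a), at(a,c), at(c,e), at(e,c), at(e,e), marked(a), marked(c), marked(e), on(a)}
3. drop(e,a)  →  {at(a,a), at(a,c), at(a,e), at(c,e), at(e,a), at(e,c), at(e,e), marked(a), marked(c), marked(e), on(a)}
4. flip(c,c)  →  {at(a,a), at(a,c), at(a,e), at(c,e), at(e,a), at(e,c), at(e,e), linked(c), marked(a), marked(e), on(a), on(c)}

bind(e,c); drop(c,e); drop(e,a); flip(c,c)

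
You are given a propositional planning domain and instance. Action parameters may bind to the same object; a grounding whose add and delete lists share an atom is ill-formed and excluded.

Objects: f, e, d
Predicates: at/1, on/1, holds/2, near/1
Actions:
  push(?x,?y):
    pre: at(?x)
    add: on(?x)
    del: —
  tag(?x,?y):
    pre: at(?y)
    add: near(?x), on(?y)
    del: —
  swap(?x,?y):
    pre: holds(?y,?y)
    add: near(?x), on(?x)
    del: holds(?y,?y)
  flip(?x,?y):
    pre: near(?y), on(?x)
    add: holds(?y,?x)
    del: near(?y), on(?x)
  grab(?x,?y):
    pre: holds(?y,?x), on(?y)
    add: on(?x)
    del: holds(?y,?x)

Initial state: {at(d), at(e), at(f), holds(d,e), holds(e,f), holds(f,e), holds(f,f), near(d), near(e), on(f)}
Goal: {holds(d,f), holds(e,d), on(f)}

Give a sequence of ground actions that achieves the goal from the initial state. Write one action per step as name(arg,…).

1. push(d,f)  →  {at(d), at(e), at(f), holds(d,e), holds(e,f), holds(f,e), holds(f,f), near(d), near(e), on(d), on(f)}
2. flip(f,d)  →  {at(d), at(e), at(f), holds(d,e), holds(d,f), holds(e,f), holds(f,e), holds(f,f), near(e), on(d)}
3. push(f,f)  →  {at(d), at(e), at(f), holds(d,e), holds(d,f), holds(e,f), holds(f,e), holds(f,f), near(e), on(d), on(f)}
4. flip(d,e)  →  {at(d), at(e), at(f), holds(d,e), holds(d,f), holds(e,d), holds(e,f), holds(f,e), holds(f,f), on(f)}

push(d,f); flip(f,d); push(f,f); flip(d,e)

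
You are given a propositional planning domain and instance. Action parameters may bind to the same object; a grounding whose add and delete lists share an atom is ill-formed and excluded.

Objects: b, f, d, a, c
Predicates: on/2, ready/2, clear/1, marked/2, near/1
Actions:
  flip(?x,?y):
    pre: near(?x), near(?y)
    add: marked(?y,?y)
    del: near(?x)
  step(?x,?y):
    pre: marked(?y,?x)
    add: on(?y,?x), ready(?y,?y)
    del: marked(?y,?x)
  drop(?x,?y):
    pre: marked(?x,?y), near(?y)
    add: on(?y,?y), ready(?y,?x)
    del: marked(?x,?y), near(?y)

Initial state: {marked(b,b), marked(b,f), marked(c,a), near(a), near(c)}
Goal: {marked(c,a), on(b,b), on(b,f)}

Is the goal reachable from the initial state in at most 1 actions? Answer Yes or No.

1. step(b,b)  →  {marked(b,f), marked(c,a), near(a), near(c), on(b,b), ready(b,b)}
2. step(f,b)  →  {marked(c,a), near(a), near(c), on(b,b), on(b,f), ready(b,b)}
optimal plan length = 2; 2 > 1

No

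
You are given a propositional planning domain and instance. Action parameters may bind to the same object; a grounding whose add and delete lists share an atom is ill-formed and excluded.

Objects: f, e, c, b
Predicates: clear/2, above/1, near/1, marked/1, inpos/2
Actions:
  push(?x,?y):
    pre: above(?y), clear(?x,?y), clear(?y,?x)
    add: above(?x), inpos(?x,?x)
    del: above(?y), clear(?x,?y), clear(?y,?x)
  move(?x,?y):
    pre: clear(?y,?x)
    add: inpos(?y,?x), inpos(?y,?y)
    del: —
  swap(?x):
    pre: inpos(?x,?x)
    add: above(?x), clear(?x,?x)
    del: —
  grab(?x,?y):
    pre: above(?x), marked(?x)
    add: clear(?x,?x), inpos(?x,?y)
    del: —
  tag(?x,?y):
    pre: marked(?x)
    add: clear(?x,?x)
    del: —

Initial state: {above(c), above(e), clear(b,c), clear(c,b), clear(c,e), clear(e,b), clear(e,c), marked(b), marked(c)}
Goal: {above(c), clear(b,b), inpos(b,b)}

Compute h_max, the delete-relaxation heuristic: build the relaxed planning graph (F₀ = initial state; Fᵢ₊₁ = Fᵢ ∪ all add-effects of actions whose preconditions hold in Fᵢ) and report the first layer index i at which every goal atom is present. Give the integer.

1

F0 = init (9 atoms)
F1 = F0 ∪ {above(b), clear(b,b), clear(c,c), inpos(b,b), inpos(b,c), inpos(c,b), inpos(c,c), inpos(c,e), inpos(c,f), inpos(e,b), inpos(e,c), inpos(e,e)}  (21 atoms)
goal ⊆ F1  ⇒  h_max = 1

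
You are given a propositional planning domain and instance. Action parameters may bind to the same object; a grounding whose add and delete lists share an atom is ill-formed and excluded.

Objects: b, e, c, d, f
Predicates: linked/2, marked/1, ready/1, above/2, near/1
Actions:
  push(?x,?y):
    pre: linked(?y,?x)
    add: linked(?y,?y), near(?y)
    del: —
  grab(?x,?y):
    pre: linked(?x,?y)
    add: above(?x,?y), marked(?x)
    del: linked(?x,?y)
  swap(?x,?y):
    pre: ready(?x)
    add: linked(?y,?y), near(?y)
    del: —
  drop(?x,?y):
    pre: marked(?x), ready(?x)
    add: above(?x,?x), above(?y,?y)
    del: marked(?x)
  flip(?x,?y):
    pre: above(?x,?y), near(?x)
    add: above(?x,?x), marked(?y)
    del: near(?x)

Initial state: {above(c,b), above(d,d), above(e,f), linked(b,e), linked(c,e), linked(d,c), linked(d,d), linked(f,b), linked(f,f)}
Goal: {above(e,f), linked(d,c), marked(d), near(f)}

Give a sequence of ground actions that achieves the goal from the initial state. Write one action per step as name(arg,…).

push(b,f); grab(d,d)

1. push(b,f)  →  {above(c,b), above(d,d), above(e,f), linked(b,e), linked(c,e), linked(d,c), linked(d,d), linked(f,b), linked(f,f), near(f)}
2. grab(d,d)  →  {above(c,b), above(d,d), above(e,f), linked(b,e), linked(c,e), linked(d,c), linked(f,b), linked(f,f), marked(d), near(f)}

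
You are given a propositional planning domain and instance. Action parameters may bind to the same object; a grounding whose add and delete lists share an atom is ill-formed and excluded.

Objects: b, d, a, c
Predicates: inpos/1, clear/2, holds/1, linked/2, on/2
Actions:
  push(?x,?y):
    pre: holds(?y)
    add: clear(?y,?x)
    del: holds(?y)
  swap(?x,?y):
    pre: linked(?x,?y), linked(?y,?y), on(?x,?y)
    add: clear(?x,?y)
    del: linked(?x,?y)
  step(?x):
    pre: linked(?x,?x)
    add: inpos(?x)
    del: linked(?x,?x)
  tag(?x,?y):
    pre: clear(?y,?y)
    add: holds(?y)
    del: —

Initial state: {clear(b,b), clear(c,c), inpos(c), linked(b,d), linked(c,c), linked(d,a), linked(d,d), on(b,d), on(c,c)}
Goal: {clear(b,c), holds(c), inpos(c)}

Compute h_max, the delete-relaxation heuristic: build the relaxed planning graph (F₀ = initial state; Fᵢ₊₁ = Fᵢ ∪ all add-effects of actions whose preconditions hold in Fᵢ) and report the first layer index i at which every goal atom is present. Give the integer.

F0 = init (9 atoms)
F1 = F0 ∪ {clear(b,d), holds(b), holds(c), inpos(d)}  (13 atoms)
F2 = F1 ∪ {clear(b,a), clear(b,c), clear(c,a), clear(c,b), clear(c,d)}  (18 atoms)
goal ⊆ F2  ⇒  h_max = 2

2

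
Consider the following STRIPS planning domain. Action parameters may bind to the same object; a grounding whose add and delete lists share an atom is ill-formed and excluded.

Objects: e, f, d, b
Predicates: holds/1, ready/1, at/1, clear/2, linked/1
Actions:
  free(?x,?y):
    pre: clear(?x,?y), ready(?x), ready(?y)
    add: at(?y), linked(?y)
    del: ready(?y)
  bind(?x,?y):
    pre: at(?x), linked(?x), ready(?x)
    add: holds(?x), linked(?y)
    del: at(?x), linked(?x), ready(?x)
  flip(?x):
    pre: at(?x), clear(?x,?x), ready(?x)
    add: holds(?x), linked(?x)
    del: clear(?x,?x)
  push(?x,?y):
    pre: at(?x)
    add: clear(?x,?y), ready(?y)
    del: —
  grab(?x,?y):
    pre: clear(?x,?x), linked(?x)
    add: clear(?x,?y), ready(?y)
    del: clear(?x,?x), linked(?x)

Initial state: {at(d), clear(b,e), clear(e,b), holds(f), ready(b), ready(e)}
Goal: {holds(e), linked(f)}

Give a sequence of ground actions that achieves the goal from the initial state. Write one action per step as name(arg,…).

free(b,e); push(e,e); bind(e,f)

1. free(b,e)  →  {at(d), at(e), clear(b,e), clear(e,b), holds(f), linked(e), ready(b)}
2. push(e,e)  →  {at(d), at(e), clear(b,e), clear(e,b), clear(e,e), holds(f), linked(e), ready(b), ready(e)}
3. bind(e,f)  →  {at(d), clear(b,e), clear(e,b), clear(e,e), holds(e), holds(f), linked(f), ready(b)}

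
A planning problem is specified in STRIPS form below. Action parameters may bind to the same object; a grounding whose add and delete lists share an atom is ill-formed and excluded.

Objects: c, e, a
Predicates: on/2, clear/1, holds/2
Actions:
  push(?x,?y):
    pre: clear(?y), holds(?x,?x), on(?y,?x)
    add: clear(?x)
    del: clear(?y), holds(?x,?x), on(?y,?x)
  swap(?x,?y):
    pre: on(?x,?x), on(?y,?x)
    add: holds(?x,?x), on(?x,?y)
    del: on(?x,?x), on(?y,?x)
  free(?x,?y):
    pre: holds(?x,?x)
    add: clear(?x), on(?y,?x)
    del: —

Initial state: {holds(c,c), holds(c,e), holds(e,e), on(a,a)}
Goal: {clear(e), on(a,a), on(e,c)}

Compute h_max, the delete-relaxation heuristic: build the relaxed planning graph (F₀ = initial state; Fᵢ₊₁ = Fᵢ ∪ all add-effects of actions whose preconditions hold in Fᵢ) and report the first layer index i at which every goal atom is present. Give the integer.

1

F0 = init (4 atoms)
F1 = F0 ∪ {clear(c), clear(e), on(a,c), on(a,e), on(c,c), on(c,e), on(e,c), on(e,e)}  (12 atoms)
goal ⊆ F1  ⇒  h_max = 1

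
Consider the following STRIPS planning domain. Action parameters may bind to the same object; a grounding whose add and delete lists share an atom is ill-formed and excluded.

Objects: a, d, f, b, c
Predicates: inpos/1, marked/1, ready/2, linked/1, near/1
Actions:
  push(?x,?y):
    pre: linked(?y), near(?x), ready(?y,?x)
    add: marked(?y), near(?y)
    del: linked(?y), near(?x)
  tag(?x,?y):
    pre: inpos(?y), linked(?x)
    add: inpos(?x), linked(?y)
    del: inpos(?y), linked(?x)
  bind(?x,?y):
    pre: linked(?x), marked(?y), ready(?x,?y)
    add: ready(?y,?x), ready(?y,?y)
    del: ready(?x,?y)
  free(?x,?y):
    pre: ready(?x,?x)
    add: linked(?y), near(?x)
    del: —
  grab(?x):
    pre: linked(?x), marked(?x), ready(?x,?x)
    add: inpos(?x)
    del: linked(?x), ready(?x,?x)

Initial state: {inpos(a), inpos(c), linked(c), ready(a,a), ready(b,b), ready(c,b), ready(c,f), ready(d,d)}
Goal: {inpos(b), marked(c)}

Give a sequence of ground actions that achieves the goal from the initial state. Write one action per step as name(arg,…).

1. free(b,b)  →  {inpos(a), inpos(c), linked(b), linked(c), near(b), ready(a,a), ready(b,b), ready(c,b), ready(c,f), ready(d,d)}
2. push(b,c)  →  {inpos(a), inpos(c), linked(b), marked(c), near(c), ready(a,a), ready(b,b), ready(c,b), ready(c,f), ready(d,d)}
3. tag(b,a)  →  {inpos(b), inpos(c), linked(a), marked(c), near(c), ready(a,a), ready(b,b), ready(c,b), ready(c,f), ready(d,d)}

free(b,b); push(b,c); tag(b,a)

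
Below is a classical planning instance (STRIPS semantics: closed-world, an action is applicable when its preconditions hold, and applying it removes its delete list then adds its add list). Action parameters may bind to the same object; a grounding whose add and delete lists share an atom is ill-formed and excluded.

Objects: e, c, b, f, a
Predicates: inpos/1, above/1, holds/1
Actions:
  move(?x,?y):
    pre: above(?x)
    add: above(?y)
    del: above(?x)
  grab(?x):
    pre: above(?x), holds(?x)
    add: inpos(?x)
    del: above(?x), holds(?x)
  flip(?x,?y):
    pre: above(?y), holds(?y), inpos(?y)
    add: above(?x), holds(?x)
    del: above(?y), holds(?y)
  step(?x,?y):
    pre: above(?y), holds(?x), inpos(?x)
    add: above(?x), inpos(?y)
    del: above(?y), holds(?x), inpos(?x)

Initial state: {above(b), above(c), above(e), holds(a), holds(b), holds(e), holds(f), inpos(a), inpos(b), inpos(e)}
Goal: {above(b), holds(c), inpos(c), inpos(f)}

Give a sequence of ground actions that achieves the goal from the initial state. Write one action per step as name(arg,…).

1. move(c,f)  →  {above(b), above(e), above(f), holds(a), holds(b), holds(e), holds(f), inpos(a), inpos(b), inpos(e)}
2. grab(f)  →  {above(b), above(e), holds(a), holds(b), holds(e), inpos(a), inpos(b), inpos(e), inpos(f)}
3. flip(c,e)  →  {above(b), above(c), holds(a), holds(b), holds(c), inpos(a), inpos(b), inpos(e), inpos(f)}
4. step(b,c)  →  {above(b), holds(a), holds(c), inpos(a), inpos(c), inpos(e), inpos(f)}

move(c,f); grab(f); flip(c,e); step(b,c)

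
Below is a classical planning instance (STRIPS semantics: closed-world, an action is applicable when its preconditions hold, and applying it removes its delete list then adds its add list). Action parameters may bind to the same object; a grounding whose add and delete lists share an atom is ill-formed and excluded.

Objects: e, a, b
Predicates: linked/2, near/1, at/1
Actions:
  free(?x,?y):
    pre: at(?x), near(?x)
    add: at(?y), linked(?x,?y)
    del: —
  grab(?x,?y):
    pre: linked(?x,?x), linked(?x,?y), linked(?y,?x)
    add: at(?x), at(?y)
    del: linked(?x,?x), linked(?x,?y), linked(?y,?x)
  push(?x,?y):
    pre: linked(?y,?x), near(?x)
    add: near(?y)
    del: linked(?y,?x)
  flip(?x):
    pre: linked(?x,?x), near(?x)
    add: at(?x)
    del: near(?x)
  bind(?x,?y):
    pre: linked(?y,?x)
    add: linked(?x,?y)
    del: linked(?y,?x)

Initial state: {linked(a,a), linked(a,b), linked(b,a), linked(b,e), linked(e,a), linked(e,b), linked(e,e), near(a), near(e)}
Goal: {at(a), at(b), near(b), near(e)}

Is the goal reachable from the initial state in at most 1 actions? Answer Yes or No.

No

1. grab(a,b)  →  {at(a), at(b), linked(b,e), linked(e,a), linked(e,b), linked(e,e), near(a), near(e)}
2. push(e,b)  →  {at(a), at(b), linked(e,a), linked(e,b), linked(e,e), near(a), near(b), near(e)}
optimal plan length = 2; 2 > 1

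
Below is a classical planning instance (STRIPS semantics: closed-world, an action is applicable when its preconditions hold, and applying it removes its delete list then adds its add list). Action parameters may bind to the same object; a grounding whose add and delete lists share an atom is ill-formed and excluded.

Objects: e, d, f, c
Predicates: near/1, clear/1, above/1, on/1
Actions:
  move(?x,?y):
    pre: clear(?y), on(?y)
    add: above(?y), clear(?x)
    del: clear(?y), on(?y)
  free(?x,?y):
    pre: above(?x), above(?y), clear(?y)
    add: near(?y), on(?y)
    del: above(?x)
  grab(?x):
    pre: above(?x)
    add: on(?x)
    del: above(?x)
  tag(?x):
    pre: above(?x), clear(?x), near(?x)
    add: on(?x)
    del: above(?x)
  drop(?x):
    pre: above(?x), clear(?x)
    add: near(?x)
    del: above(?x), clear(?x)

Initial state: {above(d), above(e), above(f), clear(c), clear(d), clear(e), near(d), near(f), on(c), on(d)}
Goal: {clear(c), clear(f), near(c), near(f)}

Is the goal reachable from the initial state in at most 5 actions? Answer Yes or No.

1. move(f,c)  →  {above(c), above(d), above(e), above(f), clear(d), clear(e), clear(f), near(d), near(f), on(d)}
2. move(c,d)  →  {above(c), above(d), above(e), above(f), clear(c), clear(e), clear(f), near(d), near(f)}
3. free(e,c)  →  {above(c), above(d), above(f), clear(c), clear(e), clear(f), near(c), near(d), near(f), on(c)}
optimal plan length = 3; 3 ≤ 5

Yes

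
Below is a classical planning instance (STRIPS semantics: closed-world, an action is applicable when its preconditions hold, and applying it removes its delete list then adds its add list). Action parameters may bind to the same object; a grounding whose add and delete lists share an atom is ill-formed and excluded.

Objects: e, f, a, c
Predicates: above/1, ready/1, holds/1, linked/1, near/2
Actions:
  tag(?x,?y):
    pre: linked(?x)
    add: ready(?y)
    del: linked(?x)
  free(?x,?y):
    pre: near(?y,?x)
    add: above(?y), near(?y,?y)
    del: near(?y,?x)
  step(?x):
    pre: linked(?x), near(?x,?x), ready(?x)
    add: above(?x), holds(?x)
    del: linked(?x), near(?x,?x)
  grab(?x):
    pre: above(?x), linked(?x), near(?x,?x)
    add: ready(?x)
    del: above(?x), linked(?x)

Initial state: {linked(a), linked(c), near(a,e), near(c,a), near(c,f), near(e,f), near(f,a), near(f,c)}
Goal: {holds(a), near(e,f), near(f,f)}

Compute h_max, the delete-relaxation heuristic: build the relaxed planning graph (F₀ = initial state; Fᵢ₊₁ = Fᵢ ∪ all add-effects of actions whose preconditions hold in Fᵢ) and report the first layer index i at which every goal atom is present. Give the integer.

2

F0 = init (8 atoms)
F1 = F0 ∪ {above(a), above(c), above(e), above(f), near(a,a), near(c,c), near(e,e), near(f,f), ready(a), ready(c), ready(e), ready(f)}  (20 atoms)
F2 = F1 ∪ {holds(a), holds(c)}  (22 atoms)
goal ⊆ F2  ⇒  h_max = 2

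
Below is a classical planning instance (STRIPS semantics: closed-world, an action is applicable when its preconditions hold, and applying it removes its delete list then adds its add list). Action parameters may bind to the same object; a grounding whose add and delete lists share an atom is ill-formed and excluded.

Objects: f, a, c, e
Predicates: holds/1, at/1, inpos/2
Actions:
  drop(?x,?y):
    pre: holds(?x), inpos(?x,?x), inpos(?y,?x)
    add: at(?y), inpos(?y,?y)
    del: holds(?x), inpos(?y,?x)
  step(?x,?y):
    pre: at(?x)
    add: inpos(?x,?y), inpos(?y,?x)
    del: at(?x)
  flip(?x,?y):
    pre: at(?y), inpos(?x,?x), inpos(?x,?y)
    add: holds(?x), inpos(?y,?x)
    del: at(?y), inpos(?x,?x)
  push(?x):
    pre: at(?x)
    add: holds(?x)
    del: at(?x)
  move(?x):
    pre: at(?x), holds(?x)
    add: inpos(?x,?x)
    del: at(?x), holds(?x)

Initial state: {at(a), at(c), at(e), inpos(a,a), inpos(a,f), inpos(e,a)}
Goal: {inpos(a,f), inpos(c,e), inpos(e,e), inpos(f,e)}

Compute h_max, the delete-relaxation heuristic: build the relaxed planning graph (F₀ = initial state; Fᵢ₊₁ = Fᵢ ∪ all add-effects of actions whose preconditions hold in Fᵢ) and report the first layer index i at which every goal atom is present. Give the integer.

F0 = init (6 atoms)
F1 = F0 ∪ {holds(a), holds(c), holds(e), inpos(a,c), inpos(a,e), inpos(c,a), inpos(c,c), inpos(c,e), inpos(c,f), inpos(e,c), inpos(e,e), inpos(e,f), inpos(f,a), inpos(f,c), inpos(f,e)}  (21 atoms)
goal ⊆ F1  ⇒  h_max = 1

1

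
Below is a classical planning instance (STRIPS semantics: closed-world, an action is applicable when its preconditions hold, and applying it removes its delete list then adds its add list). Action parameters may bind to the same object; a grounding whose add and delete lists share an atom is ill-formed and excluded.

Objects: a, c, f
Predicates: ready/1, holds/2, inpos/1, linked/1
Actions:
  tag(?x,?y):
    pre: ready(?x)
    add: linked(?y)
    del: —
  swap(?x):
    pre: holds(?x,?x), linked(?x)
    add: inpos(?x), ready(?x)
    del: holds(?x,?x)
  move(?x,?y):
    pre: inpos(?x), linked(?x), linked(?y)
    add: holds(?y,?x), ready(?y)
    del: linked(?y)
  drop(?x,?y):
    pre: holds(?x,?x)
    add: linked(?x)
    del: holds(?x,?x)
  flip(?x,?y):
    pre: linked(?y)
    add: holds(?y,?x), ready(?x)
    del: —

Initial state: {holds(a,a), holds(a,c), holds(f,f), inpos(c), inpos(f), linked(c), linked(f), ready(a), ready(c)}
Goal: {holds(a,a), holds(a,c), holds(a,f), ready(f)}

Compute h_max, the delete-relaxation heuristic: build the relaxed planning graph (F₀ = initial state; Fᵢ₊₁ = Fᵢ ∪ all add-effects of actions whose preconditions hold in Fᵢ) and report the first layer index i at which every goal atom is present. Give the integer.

2

F0 = init (9 atoms)
F1 = F0 ∪ {holds(c,a), holds(c,c), holds(c,f), holds(f,a), holds(f,c), linked(a), ready(f)}  (16 atoms)
F2 = F1 ∪ {holds(a,f), inpos(a)}  (18 atoms)
goal ⊆ F2  ⇒  h_max = 2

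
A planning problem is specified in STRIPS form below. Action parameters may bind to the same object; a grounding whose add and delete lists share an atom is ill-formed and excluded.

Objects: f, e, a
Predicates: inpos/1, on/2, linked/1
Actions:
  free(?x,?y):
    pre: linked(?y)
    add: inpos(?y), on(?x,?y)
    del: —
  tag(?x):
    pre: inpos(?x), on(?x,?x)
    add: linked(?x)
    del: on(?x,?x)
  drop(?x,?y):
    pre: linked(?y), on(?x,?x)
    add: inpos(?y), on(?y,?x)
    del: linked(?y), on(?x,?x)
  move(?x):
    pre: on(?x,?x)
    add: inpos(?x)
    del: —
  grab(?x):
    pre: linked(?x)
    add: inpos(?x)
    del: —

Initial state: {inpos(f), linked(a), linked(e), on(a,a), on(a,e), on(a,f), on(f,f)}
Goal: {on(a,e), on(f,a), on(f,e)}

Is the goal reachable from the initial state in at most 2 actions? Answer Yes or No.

1. free(f,e)  →  {inpos(e), inpos(f), linked(a), linked(e), on(a,a), on(a,e), on(a,f), on(f,e), on(f,f)}
2. free(f,a)  →  {inpos(a), inpos(e), inpos(f), linked(a), linked(e), on(a,a), on(a,e), on(a,f), on(f,a), on(f,e), on(f,f)}
optimal plan length = 2; 2 ≤ 2

Yes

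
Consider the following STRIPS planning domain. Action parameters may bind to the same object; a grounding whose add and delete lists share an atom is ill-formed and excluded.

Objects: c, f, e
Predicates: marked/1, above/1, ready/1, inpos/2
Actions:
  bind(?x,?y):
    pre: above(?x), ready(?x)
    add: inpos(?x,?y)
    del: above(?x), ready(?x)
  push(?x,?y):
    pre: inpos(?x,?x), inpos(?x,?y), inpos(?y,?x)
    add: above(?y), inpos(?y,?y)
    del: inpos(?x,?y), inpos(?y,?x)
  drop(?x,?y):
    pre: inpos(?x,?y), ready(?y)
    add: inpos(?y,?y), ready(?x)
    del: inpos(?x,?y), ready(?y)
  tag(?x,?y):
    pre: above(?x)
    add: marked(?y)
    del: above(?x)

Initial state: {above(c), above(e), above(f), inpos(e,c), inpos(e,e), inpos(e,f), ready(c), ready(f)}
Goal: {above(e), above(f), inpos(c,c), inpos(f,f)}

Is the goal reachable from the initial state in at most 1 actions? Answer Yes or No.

No

1. bind(c,c)  →  {above(e), above(f), inpos(c,c), inpos(e,c), inpos(e,e), inpos(e,f), ready(f)}
2. drop(e,f)  →  {above(e), above(f), inpos(c,c), inpos(e,c), inpos(e,e), inpos(f,f), ready(e)}
optimal plan length = 2; 2 > 1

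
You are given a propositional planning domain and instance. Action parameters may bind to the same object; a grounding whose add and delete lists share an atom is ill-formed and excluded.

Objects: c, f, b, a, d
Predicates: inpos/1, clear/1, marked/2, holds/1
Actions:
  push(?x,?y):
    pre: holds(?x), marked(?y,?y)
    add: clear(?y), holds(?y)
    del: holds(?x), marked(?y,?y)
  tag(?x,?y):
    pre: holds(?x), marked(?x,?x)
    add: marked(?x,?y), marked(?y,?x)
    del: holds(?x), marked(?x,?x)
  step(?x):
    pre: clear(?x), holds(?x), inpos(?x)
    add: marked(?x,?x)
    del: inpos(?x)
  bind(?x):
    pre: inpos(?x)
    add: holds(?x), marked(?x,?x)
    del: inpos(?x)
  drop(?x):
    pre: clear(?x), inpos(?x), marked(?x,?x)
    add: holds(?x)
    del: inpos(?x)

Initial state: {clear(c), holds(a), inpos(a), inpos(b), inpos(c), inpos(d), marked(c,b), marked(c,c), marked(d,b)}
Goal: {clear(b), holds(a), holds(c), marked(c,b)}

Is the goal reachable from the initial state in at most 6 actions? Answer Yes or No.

1. bind(c)  →  {clear(c), holds(a), holds(c), inpos(a), inpos(b), inpos(d), marked(c,b), marked(c,c), marked(d,b)}
2. bind(b)  →  {clear(c), holds(a), holds(b), holds(c), inpos(a), inpos(d), marked(b,b), marked(c,b), marked(c,c), marked(d,b)}
3. push(c,b)  →  {clear(b), clear(c), holds(a), holds(b), inpos(a), inpos(d), marked(c,b), marked(c,c), marked(d,b)}
4. push(b,c)  →  {clear(b), clear(c), holds(a), holds(c), inpos(a), inpos(d), marked(c,b), marked(d,b)}
optimal plan length = 4; 4 ≤ 6

Yes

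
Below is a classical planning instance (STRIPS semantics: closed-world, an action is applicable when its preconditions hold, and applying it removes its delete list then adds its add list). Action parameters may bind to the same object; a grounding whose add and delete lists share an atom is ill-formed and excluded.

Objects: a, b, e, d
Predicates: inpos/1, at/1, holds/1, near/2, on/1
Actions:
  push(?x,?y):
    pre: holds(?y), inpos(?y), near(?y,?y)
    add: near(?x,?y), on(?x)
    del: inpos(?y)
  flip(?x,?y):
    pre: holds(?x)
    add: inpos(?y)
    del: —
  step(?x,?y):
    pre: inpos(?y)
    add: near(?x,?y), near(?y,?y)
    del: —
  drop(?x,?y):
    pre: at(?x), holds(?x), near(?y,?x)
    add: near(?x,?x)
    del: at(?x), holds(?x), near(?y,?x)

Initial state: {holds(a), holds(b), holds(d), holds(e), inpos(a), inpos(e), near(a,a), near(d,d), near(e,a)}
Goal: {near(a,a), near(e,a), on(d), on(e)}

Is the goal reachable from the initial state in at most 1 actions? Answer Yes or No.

No

1. push(e,a)  →  {holds(a), holds(b), holds(d), holds(e), inpos(e), near(a,a), near(d,d), near(e,a), on(e)}
2. flip(a,a)  →  {holds(a), holds(b), holds(d), holds(e), inpos(a), inpos(e), near(a,a), near(d,d), near(e,a), on(e)}
3. push(d,a)  →  {holds(a), holds(b), holds(d), holds(e), inpos(e), near(a,a), near(d,a), near(d,d), near(e,a), on(d), on(e)}
optimal plan length = 3; 3 > 1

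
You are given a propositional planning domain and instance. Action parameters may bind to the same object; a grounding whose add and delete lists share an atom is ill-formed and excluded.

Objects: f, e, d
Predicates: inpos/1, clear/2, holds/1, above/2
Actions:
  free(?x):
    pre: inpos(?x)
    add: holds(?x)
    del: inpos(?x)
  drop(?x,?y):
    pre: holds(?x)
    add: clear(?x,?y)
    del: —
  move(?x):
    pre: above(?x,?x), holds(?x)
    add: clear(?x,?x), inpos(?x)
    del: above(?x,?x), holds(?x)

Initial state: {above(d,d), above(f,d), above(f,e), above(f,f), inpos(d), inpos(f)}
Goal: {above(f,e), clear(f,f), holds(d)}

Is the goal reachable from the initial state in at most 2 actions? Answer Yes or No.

No

1. free(f)  →  {above(d,d), above(f,d), above(f,e), above(f,f), holds(f), inpos(d)}
2. free(d)  →  {above(d,d), above(f,d), above(f,e), above(f,f), holds(d), holds(f)}
3. drop(f,f)  →  {above(d,d), above(f,d), above(f,e), above(f,f), clear(f,f), holds(d), holds(f)}
optimal plan length = 3; 3 > 2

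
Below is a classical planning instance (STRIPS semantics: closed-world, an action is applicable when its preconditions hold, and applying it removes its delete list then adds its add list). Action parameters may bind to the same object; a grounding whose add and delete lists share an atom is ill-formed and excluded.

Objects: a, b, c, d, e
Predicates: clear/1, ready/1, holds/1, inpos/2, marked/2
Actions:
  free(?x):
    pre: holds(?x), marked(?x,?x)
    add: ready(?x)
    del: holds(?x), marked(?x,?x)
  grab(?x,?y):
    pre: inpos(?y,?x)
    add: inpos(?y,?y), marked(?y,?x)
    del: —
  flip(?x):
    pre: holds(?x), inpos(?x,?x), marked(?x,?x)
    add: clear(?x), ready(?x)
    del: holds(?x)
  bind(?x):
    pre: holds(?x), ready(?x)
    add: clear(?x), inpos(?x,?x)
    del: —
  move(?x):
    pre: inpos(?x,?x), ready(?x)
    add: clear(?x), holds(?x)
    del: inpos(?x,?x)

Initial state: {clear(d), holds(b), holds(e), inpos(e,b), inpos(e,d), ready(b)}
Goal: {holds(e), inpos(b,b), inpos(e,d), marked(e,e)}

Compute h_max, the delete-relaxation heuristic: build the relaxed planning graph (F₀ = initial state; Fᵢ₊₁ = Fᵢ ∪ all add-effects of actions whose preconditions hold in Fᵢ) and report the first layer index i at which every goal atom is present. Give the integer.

2

F0 = init (6 atoms)
F1 = F0 ∪ {clear(b), inpos(b,b), inpos(e,e), marked(e,b), marked(e,d)}  (11 atoms)
F2 = F1 ∪ {marked(b,b), marked(e,e)}  (13 atoms)
goal ⊆ F2  ⇒  h_max = 2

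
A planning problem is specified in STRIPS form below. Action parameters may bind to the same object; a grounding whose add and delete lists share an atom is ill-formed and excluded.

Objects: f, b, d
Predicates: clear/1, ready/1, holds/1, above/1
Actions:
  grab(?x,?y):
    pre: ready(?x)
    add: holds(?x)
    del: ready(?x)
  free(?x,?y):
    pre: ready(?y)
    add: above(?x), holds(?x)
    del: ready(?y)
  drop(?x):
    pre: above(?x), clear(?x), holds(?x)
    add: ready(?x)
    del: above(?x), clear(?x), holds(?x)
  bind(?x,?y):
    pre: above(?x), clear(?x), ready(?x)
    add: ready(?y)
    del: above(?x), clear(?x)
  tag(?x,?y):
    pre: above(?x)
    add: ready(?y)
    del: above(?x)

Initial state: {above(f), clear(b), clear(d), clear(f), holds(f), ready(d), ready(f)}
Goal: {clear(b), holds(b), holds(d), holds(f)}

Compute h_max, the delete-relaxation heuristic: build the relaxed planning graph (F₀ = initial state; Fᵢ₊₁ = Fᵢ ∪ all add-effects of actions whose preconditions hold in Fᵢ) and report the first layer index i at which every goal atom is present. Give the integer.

F0 = init (7 atoms)
F1 = F0 ∪ {above(b), above(d), holds(b), holds(d), ready(b)}  (12 atoms)
goal ⊆ F1  ⇒  h_max = 1

1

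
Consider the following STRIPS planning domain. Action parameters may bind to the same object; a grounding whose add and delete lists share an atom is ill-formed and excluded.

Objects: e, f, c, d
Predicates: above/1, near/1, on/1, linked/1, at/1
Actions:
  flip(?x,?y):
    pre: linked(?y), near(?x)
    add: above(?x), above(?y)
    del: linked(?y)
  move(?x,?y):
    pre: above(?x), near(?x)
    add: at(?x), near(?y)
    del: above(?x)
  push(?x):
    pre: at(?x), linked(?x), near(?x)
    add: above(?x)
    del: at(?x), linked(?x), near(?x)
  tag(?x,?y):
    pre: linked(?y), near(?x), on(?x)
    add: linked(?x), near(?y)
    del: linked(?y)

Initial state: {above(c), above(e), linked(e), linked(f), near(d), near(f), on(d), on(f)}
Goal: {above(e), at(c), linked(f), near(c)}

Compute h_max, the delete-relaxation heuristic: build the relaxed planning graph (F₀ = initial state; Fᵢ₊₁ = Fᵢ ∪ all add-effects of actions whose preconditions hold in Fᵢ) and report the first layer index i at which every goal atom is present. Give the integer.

3

F0 = init (8 atoms)
F1 = F0 ∪ {above(d), above(f), linked(d), near(e)}  (12 atoms)
F2 = F1 ∪ {at(d), at(e), at(f), near(c)}  (16 atoms)
F3 = F2 ∪ {at(c)}  (17 atoms)
goal ⊆ F3  ⇒  h_max = 3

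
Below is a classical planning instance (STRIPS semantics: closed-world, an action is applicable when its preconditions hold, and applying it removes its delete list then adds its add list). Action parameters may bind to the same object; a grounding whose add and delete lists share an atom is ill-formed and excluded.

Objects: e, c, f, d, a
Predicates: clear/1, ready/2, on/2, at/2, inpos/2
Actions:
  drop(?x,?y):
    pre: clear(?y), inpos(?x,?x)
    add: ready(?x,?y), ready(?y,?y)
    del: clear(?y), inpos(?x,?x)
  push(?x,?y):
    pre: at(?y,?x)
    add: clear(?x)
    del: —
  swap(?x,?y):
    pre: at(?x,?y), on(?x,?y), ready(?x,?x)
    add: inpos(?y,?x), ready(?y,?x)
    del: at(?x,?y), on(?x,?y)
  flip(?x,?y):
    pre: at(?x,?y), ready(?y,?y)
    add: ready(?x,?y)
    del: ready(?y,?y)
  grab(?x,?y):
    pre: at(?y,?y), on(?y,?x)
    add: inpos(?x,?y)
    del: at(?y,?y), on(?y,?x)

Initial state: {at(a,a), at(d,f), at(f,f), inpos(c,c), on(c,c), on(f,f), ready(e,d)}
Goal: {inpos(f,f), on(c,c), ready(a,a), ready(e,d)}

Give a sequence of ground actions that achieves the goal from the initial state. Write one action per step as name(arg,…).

1. push(a,a)  →  {at(a,a), at(d,f), at(f,f), clear(a), inpos(c,c), on(c,c), on(f,f), ready(e,d)}
2. drop(c,a)  →  {at(a,a), at(d,f), at(f,f), on(c,c), on(f,f), ready(a,a), ready(c,a), ready(e,d)}
3. grab(f,f)  →  {at(a,a), at(d,f), inpos(f,f), on(c,c), ready(a,a), ready(c,a), ready(e,d)}

push(a,a); drop(c,a); grab(f,f)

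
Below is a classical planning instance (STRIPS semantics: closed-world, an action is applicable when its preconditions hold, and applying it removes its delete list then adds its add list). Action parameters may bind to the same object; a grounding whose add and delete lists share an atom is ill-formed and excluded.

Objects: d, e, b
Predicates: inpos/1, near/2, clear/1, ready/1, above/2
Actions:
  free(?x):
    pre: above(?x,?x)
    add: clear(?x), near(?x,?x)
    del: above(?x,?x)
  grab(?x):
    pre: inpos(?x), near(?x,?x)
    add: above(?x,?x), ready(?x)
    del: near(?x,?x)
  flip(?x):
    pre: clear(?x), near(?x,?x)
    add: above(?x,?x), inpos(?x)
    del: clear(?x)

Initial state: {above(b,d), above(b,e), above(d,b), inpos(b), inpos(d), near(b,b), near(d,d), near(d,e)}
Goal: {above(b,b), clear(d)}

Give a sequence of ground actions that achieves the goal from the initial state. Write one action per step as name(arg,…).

grab(d); free(d); grab(b)

1. grab(d)  →  {above(b,d), above(b,e), above(d,b), above(d,d), inpos(b), inpos(d), near(b,b), near(d,e), ready(d)}
2. free(d)  →  {above(b,d), above(b,e), above(d,b), clear(d), inpos(b), inpos(d), near(b,b), near(d,d), near(d,e), ready(d)}
3. grab(b)  →  {above(b,b), above(b,d), above(b,e), above(d,b), clear(d), inpos(b), inpos(d), near(d,d), near(d,e), ready(b), ready(d)}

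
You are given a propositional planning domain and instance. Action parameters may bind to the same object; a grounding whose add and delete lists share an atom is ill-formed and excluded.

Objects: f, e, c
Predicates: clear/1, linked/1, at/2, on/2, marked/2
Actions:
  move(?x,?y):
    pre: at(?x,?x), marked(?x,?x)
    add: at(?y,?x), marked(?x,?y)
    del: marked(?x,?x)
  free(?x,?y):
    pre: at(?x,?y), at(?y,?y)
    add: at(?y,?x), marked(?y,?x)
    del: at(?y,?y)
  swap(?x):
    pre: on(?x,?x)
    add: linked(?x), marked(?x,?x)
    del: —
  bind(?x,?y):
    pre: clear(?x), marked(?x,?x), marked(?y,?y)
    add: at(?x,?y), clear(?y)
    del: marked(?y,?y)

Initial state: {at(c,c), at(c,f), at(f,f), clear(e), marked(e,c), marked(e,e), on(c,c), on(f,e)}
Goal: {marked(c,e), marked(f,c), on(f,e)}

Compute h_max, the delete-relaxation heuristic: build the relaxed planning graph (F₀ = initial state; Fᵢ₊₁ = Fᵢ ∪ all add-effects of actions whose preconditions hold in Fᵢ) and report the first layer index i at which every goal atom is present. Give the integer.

F0 = init (8 atoms)
F1 = F0 ∪ {at(e,e), at(f,c), linked(c), marked(c,c), marked(f,c)}  (13 atoms)
F2 = F1 ∪ {at(c,e), at(e,c), at(f,e), clear(c), marked(c,e), marked(c,f), marked(e,f)}  (20 atoms)
goal ⊆ F2  ⇒  h_max = 2

2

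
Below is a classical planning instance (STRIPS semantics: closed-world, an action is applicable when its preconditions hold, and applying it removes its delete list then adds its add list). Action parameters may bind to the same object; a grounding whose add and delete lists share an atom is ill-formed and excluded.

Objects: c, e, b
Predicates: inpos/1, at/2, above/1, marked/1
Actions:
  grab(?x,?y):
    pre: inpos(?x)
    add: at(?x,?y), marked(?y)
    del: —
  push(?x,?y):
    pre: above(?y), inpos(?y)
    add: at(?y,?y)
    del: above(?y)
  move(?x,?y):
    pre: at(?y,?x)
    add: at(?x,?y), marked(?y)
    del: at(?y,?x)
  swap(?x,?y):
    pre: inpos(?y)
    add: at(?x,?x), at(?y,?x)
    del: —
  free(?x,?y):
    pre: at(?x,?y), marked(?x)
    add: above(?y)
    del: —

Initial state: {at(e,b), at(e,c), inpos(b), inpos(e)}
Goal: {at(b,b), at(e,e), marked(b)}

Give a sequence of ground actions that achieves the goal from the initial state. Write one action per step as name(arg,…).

grab(e,e); grab(b,b)

1. grab(e,e)  →  {at(e,b), at(e,c), at(e,e), inpos(b), inpos(e), marked(e)}
2. grab(b,b)  →  {at(b,b), at(e,b), at(e,c), at(e,e), inpos(b), inpos(e), marked(b), marked(e)}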